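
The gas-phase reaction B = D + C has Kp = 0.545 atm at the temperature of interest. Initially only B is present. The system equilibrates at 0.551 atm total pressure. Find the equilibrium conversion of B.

Basis: 1 mol B initially; let X = conversion of B. Extent ξ = X.
Moles: n_B = 1 − X; n_D = X; n_C = X.
Summing: n_T = 1 + X.
With p_i = (n_i/n_T)P, Kp = p_D p_C / (p_B).
This yields a degree-2 equation in X; solving on (0,1), X = 0.705.

X = 0.705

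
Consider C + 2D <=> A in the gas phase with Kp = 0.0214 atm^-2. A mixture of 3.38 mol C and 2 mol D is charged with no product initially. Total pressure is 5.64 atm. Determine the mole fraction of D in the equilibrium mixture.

y_D = 0.317

Let X = conversion of D (basis 2 mol D); extent of reaction ξ = X.
At extent ξ: n_C = 3.38 − X; n_D = 2 − 2X; n_A = X.
n_T = Σnᵢ = 5.38 − 2X.
Mole fractions y_i = n_i/n_T; Kp = p_A / (p_C p_D^2) with p_i = y_i·P.
Substituting and setting equal to 0.0214 atm^-2 gives a polynomial in X; the root in (0,1) is X = 0.216.
Then n_D = 1.57, n_T = 4.95, so y_D = 0.317.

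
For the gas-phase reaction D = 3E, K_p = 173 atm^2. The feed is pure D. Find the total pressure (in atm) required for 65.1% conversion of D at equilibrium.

Take 1 mol D as basis and let X be its fractional conversion, so ξ = X.
At extent ξ: n_D = 1 − X; n_E = 3X.
Total moles n_T = 1 + 2X.
K_p = p_E^3 / (p_D) with p_i = (n_i/n_T)·P.
At X = 0.651: the mole-fraction product g(X) = Π y_i^ν_i = 4.028. Since K_p = g(X)·P^{2}, P = (K_p/g)^(1/2) = (173/4.028)^(1/2) = 6.55 atm.

P = 6.55 atm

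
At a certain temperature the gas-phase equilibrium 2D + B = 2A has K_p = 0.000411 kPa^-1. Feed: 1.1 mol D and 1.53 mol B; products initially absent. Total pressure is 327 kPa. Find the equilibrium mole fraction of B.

Take 1.1 mol D as basis and let X be its fractional conversion, so ξ = 0.55X.
Moles: n_D = 1.1 − 1.1X; n_B = 1.53 − 0.55X; n_A = 1.1X.
Summing: n_T = 2.63 − 0.55X.
y_i = n_i/n_T, p_i = y_i·P. K_p = p_A^2 / (p_D^2 p_B).
Substituting and setting equal to 0.000411 kPa^-1 gives a polynomial in X; the root in (0,1) is X = 0.216.
Then n_B = 1.41, n_T = 2.51, so y_B = 0.562.

y_B = 0.562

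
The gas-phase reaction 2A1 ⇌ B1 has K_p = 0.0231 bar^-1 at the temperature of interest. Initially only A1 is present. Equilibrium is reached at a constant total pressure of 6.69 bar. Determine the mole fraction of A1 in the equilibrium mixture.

Let X = conversion of A1 (basis 1 mol A1); extent of reaction ξ = 0.5X.
Moles: n_A1 = 1 − X; n_B1 = 0.5X.
n_T = Σnᵢ = 1 − 0.5X.
With p_i = (n_i/n_T)P, K_p = p_B1 / (p_A1^2).
Setting this equal to 0.0231 bar^-1 and taking the physical root (0 < X < 1) gives X = 0.214.
Then n_A1 = 0.786, n_T = 0.893, so y_A1 = 0.880.

y_A1 = 0.880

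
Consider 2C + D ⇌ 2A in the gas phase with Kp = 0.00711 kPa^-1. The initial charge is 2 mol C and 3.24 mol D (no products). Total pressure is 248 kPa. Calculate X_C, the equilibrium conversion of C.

Take 2 mol C as basis and let X be its fractional conversion, so ξ = X.
Moles: n_C = 2 − 2X; n_D = 3.24 − X; n_A = 2X.
n_T = Σnᵢ = 5.24 − X.
y_i = n_i/n_T, p_i = y_i·P. Kp = p_A^2 / (p_C^2 p_D).
Equating to 0.00711 kPa^-1 and solving on 0 < X < 1: X = 0.502.

X = 0.502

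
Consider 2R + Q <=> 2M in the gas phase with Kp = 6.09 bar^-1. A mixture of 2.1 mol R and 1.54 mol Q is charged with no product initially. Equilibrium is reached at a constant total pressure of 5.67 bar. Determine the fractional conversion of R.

X = 0.751

Let X = conversion of R (basis 2.1 mol R); extent of reaction ξ = 1.05X.
Moles: n_R = 2.1 − 2.1X; n_Q = 1.54 − 1.05X; n_M = 2.1X.
n_T = Σnᵢ = 3.64 − 1.05X.
Mole fractions y_i = n_i/n_T; Kp = p_M^2 / (p_R^2 p_Q) with p_i = y_i·P.
Equating to 6.09 bar^-1 and solving on 0 < X < 1: X = 0.751.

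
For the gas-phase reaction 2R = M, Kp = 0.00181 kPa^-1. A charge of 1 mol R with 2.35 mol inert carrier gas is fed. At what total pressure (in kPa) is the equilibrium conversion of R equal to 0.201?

P = 283 kPa

Let X = conversion of R (basis 1 mol R); extent of reaction ξ = 0.5X.
Moles: n_R = 1 − X; n_M = 0.5X; n_I = 2.35 (inert).
n_T = Σnᵢ = 3.35 − 0.5X.
Kp = p_M / (p_R^2) with p_i = (n_i/n_T)·P.
At X = 0.201: the mole-fraction product g(X) = Π y_i^ν_i = 0.5116. Since Kp = g(X)·P^{-1}, P = (g/Kp)^(1/1) = (0.5116/0.00181)^(1/1) = 283 kPa.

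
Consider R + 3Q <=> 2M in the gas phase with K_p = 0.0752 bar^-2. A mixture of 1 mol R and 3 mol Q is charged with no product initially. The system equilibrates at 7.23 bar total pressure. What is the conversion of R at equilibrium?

Basis: 1 mol R initially; let X = conversion of R. Extent ξ = X.
Species balance: n_R = 1 − X; n_Q = 3 − 3X; n_M = 2X.
Total moles n_T = 4 − 2X.
With p_i = (n_i/n_T)P, K_p = p_M^2 / (p_R p_Q^3).
This yields a degree-4 equation in X; solving on (0,1), X = 0.471.

X = 0.471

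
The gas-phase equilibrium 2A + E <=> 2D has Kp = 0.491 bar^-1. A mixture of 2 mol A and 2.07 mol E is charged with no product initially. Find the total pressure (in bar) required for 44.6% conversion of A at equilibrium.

P = 2.95 bar

Basis: 2 mol A initially; let X = conversion of A. Extent ξ = X.
Species balance: n_A = 2 − 2X; n_E = 2.07 − X; n_D = 2X.
Summing: n_T = 4.07 − X.
Kp = p_D^2 / (p_A^2 p_E) with p_i = (n_i/n_T)·P.
At X = 0.446: the mole-fraction product g(X) = Π y_i^ν_i = 1.446. Since Kp = g(X)·P^{-1}, P = (g/Kp)^(1/1) = (1.446/0.491)^(1/1) = 2.95 bar.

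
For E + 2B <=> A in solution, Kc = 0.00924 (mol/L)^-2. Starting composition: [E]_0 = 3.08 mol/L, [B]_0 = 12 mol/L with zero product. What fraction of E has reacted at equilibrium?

X = 0.443

Let X = conversion of E; extent ξ = 3.08·X mol/L.
Concentrations: [E] = 3.08 − 3.08X; [B] = 12 − 6.16X; [A] = 3.08X.
Kc = [A] / ([E] [B]^2).
Solving Kc = 0.00924 for X ∈ (0,1): X = 0.443.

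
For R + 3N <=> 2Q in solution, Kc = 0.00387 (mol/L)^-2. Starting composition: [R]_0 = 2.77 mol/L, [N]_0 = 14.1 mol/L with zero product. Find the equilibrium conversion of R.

Let X = conversion of R; extent ξ = 2.77·X mol/L.
Concentrations: [R] = 2.77 − 2.77X; [N] = 14.1 − 8.31X; [Q] = 5.54X.
Kc = [Q]^2 / ([R] [N]^3).
Equating to 0.00387 (mol/L)^-2: the physical root is X = 0.456.

X = 0.456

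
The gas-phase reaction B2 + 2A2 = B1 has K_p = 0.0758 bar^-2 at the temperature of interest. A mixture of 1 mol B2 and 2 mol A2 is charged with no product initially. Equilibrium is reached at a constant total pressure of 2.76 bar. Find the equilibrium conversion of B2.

Take 1 mol B2 as basis and let X be its fractional conversion, so ξ = X.
Species balance: n_B2 = 1 − X; n_A2 = 2 − 2X; n_B1 = X.
n_T = Σnᵢ = 3 − 2X.
Mole fractions y_i = n_i/n_T; K_p = p_B1 / (p_B2 p_A2^2) with p_i = y_i·P.
This yields a degree-3 equation in X; solving on (0,1), X = 0.182.

X = 0.182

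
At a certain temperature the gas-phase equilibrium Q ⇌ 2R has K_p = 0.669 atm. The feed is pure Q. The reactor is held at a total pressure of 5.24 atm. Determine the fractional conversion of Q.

X = 0.176

Take 1 mol Q as basis and let X be its fractional conversion, so ξ = X.
Moles: n_Q = 1 − X; n_R = 2X.
Total moles n_T = 1 + X.
y_i = n_i/n_T, p_i = y_i·P. K_p = p_R^2 / (p_Q).
Substituting and setting equal to 0.669 atm gives a polynomial in X; the root in (0,1) is X = 0.176.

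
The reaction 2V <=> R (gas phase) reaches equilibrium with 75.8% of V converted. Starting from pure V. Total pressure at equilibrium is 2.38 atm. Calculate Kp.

Kp = 1.69 atm^-1

Let X = conversion of V (basis 1 mol V); extent of reaction ξ = 0.5X.
At extent ξ: n_V = 1 − X; n_R = 0.5X.
Total moles n_T = 1 − 0.5X.
At X = 0.758: n_V = 0.242, n_R = 0.379, n_T = 0.621.
p_i = (n_i/n_T)·P. Kp = p_R / (p_V^2) = 1.69 atm^-1.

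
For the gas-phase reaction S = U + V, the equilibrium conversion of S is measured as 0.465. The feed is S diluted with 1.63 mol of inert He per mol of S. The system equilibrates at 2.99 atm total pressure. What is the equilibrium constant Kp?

Basis: 1 mol S initially; let X = conversion of S. Extent ξ = X.
Moles: n_S = 1 − X; n_U = X; n_V = X; n_I = 1.63 (inert).
Summing: n_T = 2.63 + X.
At X = 0.465: n_S = 0.535, n_U = 0.465, n_V = 0.465, n_T = 3.09.
p_i = (n_i/n_T)·P. Kp = p_U p_V / (p_S) = 0.39 atm.

Kp = 0.39 atm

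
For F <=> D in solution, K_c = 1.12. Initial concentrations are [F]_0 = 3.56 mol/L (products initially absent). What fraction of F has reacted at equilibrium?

X = 0.528

Let X = conversion of F; extent ξ = 3.56·X mol/L.
Concentrations: [F] = 3.56 − 3.56X; [D] = 3.56X.
K_c = [D] / ([F]).
This equals 1.12 at X = 0.528 (the root in 0 < X < 1).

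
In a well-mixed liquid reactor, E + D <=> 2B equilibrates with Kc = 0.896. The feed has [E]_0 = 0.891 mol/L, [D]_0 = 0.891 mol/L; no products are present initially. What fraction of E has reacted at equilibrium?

Let X = conversion of E; extent ξ = 0.891·X mol/L.
Concentrations: [E] = 0.891 − 0.891X; [D] = 0.891 − 0.891X; [B] = 1.78X.
Kc = [B]^2 / ([E] [D]).
This equals 0.896 at X = 0.321 (the root in 0 < X < 1).

X = 0.321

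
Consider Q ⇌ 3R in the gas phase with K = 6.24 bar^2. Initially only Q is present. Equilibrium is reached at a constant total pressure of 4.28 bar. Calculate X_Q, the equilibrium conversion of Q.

X = 0.281

Basis: 1 mol Q initially; let X = conversion of Q. Extent ξ = X.
At extent ξ: n_Q = 1 − X; n_R = 3X.
Summing: n_T = 1 + 2X.
y_i = n_i/n_T, p_i = y_i·P. K = p_R^3 / (p_Q).
Equating to 6.24 bar^2 and solving on 0 < X < 1: X = 0.281.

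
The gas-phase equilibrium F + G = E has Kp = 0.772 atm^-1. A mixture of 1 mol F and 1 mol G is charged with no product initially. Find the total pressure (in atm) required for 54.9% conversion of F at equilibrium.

P = 5.07 atm

Take 1 mol F as basis and let X be its fractional conversion, so ξ = X.
Species balance: n_F = 1 − X; n_G = 1 − X; n_E = X.
n_T = Σnᵢ = 2 − X.
Kp = p_E / (p_F p_G) with p_i = (n_i/n_T)·P.
At X = 0.549: the mole-fraction product g(X) = Π y_i^ν_i = 3.916. Since Kp = g(X)·P^{-1}, P = (g/Kp)^(1/1) = (3.916/0.772)^(1/1) = 5.07 atm.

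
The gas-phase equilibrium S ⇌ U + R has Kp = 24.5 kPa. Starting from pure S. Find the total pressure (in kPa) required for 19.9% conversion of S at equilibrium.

Basis: 1 mol S initially; let X = conversion of S. Extent ξ = X.
Moles: n_S = 1 − X; n_U = X; n_R = X.
Summing: n_T = 1 + X.
Kp = p_U p_R / (p_S) with p_i = (n_i/n_T)·P.
At X = 0.199: the mole-fraction product g(X) = Π y_i^ν_i = 0.04123. Since Kp = g(X)·P^{1}, P = (Kp/g)^(1/1) = (24.5/0.04123)^(1/1) = 594 kPa.

P = 594 kPa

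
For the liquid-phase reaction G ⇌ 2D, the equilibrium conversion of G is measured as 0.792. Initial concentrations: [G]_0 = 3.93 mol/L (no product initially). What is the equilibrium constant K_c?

Let X = conversion of G.
Concentrations: [G] = 3.93 − 3.93X; [D] = 7.86X.
At X = 0.792: [G] = 0.817, [D] = 6.23.
K_c = [D]^2 / ([G]) = 47.4 mol/L.

K_c = 47.4 mol/L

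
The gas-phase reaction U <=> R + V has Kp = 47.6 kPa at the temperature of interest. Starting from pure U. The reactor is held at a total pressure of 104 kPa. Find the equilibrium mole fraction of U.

y_U = 0.282

Basis: 1 mol U initially; let X = conversion of U. Extent ξ = X.
Species balance: n_U = 1 − X; n_R = X; n_V = X.
Summing: n_T = 1 + X.
Mole fractions y_i = n_i/n_T; Kp = p_R p_V / (p_U) with p_i = y_i·P.
Setting this equal to 47.6 kPa and taking the physical root (0 < X < 1) gives X = 0.560.
Then n_U = 0.44, n_T = 1.56, so y_U = 0.282.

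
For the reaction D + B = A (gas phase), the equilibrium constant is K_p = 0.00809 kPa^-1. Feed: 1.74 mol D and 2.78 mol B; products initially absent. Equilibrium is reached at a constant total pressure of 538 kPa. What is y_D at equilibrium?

Basis: 1.74 mol D initially; let X = conversion of D. Extent ξ = 1.74X.
Mole table: n_D = 1.74 − 1.74X; n_B = 2.78 − 1.74X; n_A = 1.74X.
Total moles n_T = 4.52 − 1.74X.
y_i = n_i/n_T, p_i = y_i·P. K_p = p_A / (p_D p_B).
Substituting and setting equal to 0.00809 kPa^-1 gives a polynomial in X; the root in (0,1) is X = 0.676.
Then n_D = 0.564, n_T = 3.34, so y_D = 0.169.

y_D = 0.169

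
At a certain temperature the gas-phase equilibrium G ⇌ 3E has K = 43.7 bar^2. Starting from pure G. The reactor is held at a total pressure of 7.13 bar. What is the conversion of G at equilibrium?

X = 0.395

Let X = conversion of G (basis 1 mol G); extent of reaction ξ = X.
Moles: n_G = 1 − X; n_E = 3X.
n_T = Σnᵢ = 1 + 2X.
Mole fractions y_i = n_i/n_T; K = p_E^3 / (p_G) with p_i = y_i·P.
Substituting and setting equal to 43.7 bar^2 gives a polynomial in X; the root in (0,1) is X = 0.395.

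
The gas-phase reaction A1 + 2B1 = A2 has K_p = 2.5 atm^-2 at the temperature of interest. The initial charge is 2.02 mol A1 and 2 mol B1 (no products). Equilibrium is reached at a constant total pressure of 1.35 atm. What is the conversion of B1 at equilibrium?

Take 2 mol B1 as basis and let X be its fractional conversion, so ξ = X.
Mole table: n_A1 = 2.02 − X; n_B1 = 2 − 2X; n_A2 = X.
n_T = Σnᵢ = 4.02 − 2X.
With p_i = (n_i/n_T)P, K_p = p_A2 / (p_A1 p_B1^2).
Equating to 2.5 atm^-2 and solving on 0 < X < 1: X = 0.576.

X = 0.576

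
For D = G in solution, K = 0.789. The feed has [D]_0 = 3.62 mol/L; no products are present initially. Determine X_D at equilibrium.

X = 0.441

Let X = conversion of D; extent ξ = 3.62·X mol/L.
Concentrations: [D] = 3.62 − 3.62X; [G] = 3.62X.
K = [G] / ([D]).
This equals 0.789 at X = 0.441 (the root in 0 < X < 1).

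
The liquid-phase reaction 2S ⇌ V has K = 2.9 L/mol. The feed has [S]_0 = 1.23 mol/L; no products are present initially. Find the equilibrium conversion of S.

Let X = conversion of S; extent ξ = 1.23X/2 mol/L.
Concentrations: [S] = 1.23 − 1.23X; [V] = 0.615X.
K = [V] / ([S]^2).
Equating to 2.9 L/mol: the physical root is X = 0.689.

X = 0.689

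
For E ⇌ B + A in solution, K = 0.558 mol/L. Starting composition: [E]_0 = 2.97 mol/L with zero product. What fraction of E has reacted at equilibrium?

X = 0.350

Let X = conversion of E; extent ξ = 2.97·X mol/L.
Concentrations: [E] = 2.97 − 2.97X; [B] = 2.97X; [A] = 2.97X.
K = [B] [A] / ([E]).
Setting equal to 0.558 and solving for X on (0,1) gives X = 0.350.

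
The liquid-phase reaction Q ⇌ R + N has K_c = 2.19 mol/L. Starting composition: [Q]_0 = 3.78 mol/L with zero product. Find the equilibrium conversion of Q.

X = 0.525

Let X = conversion of Q; extent ξ = 3.78·X mol/L.
Concentrations: [Q] = 3.78 − 3.78X; [R] = 3.78X; [N] = 3.78X.
K_c = [R] [N] / ([Q]).
Setting equal to 2.19 and solving for X on (0,1) gives X = 0.525.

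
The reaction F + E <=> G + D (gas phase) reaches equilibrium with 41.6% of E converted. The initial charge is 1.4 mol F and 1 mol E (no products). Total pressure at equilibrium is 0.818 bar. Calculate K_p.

Basis: 1 mol E initially; let X = conversion of E. Extent ξ = X.
Moles: n_F = 1.4 − X; n_E = 1 − X; n_G = X; n_D = X.
Total moles n_T = 2.4 (Δν = 0, constant).
At X = 0.416: n_F = 0.984, n_E = 0.584, n_G = 0.416, n_D = 0.416, n_T = 2.4.
p_i = (n_i/n_T)·P. K_p = p_G p_D / (p_F p_E) = 0.301.

K_p = 0.301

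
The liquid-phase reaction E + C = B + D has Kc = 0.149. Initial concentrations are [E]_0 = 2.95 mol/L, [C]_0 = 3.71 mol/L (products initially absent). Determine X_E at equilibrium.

X = 0.312

Let X = conversion of E; extent ξ = 2.95·X mol/L.
Concentrations: [E] = 2.95 − 2.95X; [C] = 3.71 − 2.95X; [B] = 2.95X; [D] = 2.95X.
Kc = [B] [D] / ([E] [C]).
Equating to 0.149: the physical root is X = 0.312.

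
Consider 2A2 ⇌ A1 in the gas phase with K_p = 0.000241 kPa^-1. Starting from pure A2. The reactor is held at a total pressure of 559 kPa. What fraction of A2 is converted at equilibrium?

Take 1 mol A2 as basis and let X be its fractional conversion, so ξ = 0.5X.
Moles: n_A2 = 1 − X; n_A1 = 0.5X.
Total moles n_T = 1 − 0.5X.
With p_i = (n_i/n_T)P, K_p = p_A1 / (p_A2^2).
Equating to 0.000241 kPa^-1 and solving on 0 < X < 1: X = 0.194.

X = 0.194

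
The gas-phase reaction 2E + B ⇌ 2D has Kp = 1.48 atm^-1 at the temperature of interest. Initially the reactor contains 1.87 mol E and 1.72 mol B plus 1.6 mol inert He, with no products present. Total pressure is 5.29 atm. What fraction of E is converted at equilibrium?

Basis: 1.87 mol E initially; let X = conversion of E. Extent ξ = 0.935X.
At extent ξ: n_E = 1.87 − 1.87X; n_B = 1.72 − 0.935X; n_D = 1.87X; n_I = 1.6 (inert).
n_T = Σnᵢ = 5.19 − 0.935X.
With p_i = (n_i/n_T)P, Kp = p_D^2 / (p_E^2 p_B).
Setting this equal to 1.48 atm^-1 and taking the physical root (0 < X < 1) gives X = 0.584.

X = 0.584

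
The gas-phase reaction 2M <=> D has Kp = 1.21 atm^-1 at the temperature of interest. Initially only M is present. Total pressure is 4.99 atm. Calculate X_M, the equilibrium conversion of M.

X = 0.801

Basis: 1 mol M initially; let X = conversion of M. Extent ξ = 0.5X.
Species balance: n_M = 1 − X; n_D = 0.5X.
n_T = Σnᵢ = 1 − 0.5X.
With p_i = (n_i/n_T)P, Kp = p_D / (p_M^2).
Setting this equal to 1.21 atm^-1 and taking the physical root (0 < X < 1) gives X = 0.801.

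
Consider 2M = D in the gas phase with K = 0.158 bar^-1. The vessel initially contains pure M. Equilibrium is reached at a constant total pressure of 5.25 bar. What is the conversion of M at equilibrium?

Let X = conversion of M (basis 1 mol M); extent of reaction ξ = 0.5X.
Moles: n_M = 1 − X; n_D = 0.5X.
n_T = Σnᵢ = 1 − 0.5X.
y_i = n_i/n_T, p_i = y_i·P. K = p_D / (p_M^2).
This yields a degree-2 equation in X; solving on (0,1), X = 0.519.

X = 0.519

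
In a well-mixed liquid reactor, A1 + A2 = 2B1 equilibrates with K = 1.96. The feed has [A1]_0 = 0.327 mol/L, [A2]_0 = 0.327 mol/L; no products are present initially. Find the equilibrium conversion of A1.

X = 0.412

Let X = conversion of A1; extent ξ = 0.327·X mol/L.
Concentrations: [A1] = 0.327 − 0.327X; [A2] = 0.327 − 0.327X; [B1] = 0.654X.
K = [B1]^2 / ([A1] [A2]).
Solving K = 1.96 for X ∈ (0,1): X = 0.412.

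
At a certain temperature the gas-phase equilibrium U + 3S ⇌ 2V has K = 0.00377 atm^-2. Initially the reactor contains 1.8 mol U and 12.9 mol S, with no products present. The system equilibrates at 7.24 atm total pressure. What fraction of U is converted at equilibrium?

Basis: 1.8 mol U initially; let X = conversion of U. Extent ξ = 1.8X.
At extent ξ: n_U = 1.8 − 1.8X; n_S = 12.9 − 5.4X; n_V = 3.6X.
n_T = Σnᵢ = 14.7 − 3.6X.
y_i = n_i/n_T, p_i = y_i·P. K = p_V^2 / (p_U p_S^3).
Equating to 0.00377 atm^-2 and solving on 0 < X < 1: X = 0.359.

X = 0.359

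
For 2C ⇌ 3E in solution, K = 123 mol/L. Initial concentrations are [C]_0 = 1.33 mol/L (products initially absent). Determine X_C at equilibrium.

X = 0.850

Let X = conversion of C; extent ξ = 1.33X/2 mol/L.
Concentrations: [C] = 1.33 − 1.33X; [E] = 2X.
K = [E]^3 / ([C]^2).
Solving K = 123 for X ∈ (0,1): X = 0.850.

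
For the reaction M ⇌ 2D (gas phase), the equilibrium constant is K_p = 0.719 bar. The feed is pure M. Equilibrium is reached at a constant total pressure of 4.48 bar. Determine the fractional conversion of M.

Basis: 1 mol M initially; let X = conversion of M. Extent ξ = X.
Species balance: n_M = 1 − X; n_D = 2X.
Summing: n_T = 1 + X.
Mole fractions y_i = n_i/n_T; K_p = p_D^2 / (p_M) with p_i = y_i·P.
This yields a degree-2 equation in X; solving on (0,1), X = 0.196.

X = 0.196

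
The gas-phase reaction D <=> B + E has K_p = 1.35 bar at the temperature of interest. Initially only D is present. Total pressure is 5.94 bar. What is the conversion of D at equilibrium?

X = 0.430

Take 1 mol D as basis and let X be its fractional conversion, so ξ = X.
Moles: n_D = 1 − X; n_B = X; n_E = X.
Total moles n_T = 1 + X.
Mole fractions y_i = n_i/n_T; K_p = p_B p_E / (p_D) with p_i = y_i·P.
Setting this equal to 1.35 bar and taking the physical root (0 < X < 1) gives X = 0.430.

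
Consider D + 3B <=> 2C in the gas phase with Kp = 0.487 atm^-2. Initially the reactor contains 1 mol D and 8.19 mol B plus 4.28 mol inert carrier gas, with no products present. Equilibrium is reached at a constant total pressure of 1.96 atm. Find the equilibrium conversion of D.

X = 0.585

Let X = conversion of D (basis 1 mol D); extent of reaction ξ = X.
Mole table: n_D = 1 − X; n_B = 8.19 − 3X; n_C = 2X; n_I = 4.28 (inert).
Total moles n_T = 13.5 − 2X.
y_i = n_i/n_T, p_i = y_i·P. Kp = p_C^2 / (p_D p_B^3).
Setting this equal to 0.487 atm^-2 and taking the physical root (0 < X < 1) gives X = 0.585.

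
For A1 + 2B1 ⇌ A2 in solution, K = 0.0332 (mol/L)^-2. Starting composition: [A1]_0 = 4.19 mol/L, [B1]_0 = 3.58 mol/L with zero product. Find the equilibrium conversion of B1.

Let X = conversion of B1; extent ξ = 3.58X/2 mol/L.
Concentrations: [A1] = 4.19 − 1.79X; [B1] = 3.58 − 3.58X; [A2] = 1.79X.
K = [A2] / ([A1] [B1]^2).
This equals 0.0332 at X = 0.353 (the root in 0 < X < 1).

X = 0.353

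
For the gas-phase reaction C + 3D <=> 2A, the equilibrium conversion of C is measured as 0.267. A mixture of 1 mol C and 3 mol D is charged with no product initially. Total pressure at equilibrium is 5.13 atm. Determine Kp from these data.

Let X = conversion of C (basis 1 mol C); extent of reaction ξ = X.
Species balance: n_C = 1 − X; n_D = 3 − 3X; n_A = 2X.
Summing: n_T = 4 − 2X.
At X = 0.267: n_C = 0.733, n_D = 2.2, n_A = 0.534, n_T = 3.47.
p_i = (n_i/n_T)·P. Kp = p_A^2 / (p_C p_D^3) = 0.0167 atm^-2.

Kp = 0.0167 atm^-2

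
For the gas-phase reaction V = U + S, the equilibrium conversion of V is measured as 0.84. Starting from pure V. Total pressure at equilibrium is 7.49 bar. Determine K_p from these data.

Let X = conversion of V (basis 1 mol V); extent of reaction ξ = X.
At extent ξ: n_V = 1 − X; n_U = X; n_S = X.
Summing: n_T = 1 + X.
At X = 0.84: n_V = 0.16, n_U = 0.84, n_S = 0.84, n_T = 1.84.
p_i = (n_i/n_T)·P. K_p = p_U p_S / (p_V) = 18 bar.

K_p = 18 bar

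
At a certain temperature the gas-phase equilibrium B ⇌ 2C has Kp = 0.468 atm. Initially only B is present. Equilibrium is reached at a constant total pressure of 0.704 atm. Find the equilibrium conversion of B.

X = 0.378

Let X = conversion of B (basis 1 mol B); extent of reaction ξ = X.
Species balance: n_B = 1 − X; n_C = 2X.
Summing: n_T = 1 + X.
Mole fractions y_i = n_i/n_T; Kp = p_C^2 / (p_B) with p_i = y_i·P.
Equating to 0.468 atm and solving on 0 < X < 1: X = 0.378.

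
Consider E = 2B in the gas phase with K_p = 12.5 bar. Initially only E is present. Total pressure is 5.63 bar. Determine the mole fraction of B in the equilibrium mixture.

Take 1 mol E as basis and let X be its fractional conversion, so ξ = X.
Moles: n_E = 1 − X; n_B = 2X.
Total moles n_T = 1 + X.
Mole fractions y_i = n_i/n_T; K_p = p_B^2 / (p_E) with p_i = y_i·P.
Equating to 12.5 bar and solving on 0 < X < 1: X = 0.597.
Then n_B = 1.19, n_T = 1.6, so y_B = 0.748.

y_B = 0.748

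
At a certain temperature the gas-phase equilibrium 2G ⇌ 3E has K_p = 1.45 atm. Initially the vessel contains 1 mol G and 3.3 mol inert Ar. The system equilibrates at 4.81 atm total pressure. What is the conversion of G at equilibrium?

Let X = conversion of G (basis 1 mol G); extent of reaction ξ = 0.5X.
At extent ξ: n_G = 1 − X; n_E = 1.5X; n_I = 3.3 (inert).
Summing: n_T = 4.3 + 0.5X.
With p_i = (n_i/n_T)P, K_p = p_E^3 / (p_G^2).
Equating to 1.45 atm and solving on 0 < X < 1: X = 0.479.

X = 0.479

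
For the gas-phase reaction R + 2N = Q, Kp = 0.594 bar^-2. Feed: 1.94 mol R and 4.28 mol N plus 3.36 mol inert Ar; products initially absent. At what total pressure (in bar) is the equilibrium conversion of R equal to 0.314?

P = 2.4 bar

Take 1.94 mol R as basis and let X be its fractional conversion, so ξ = 1.94X.
Moles: n_R = 1.94 − 1.94X; n_N = 4.28 − 3.88X; n_Q = 1.94X; n_I = 3.36 (inert).
n_T = Σnᵢ = 9.58 − 3.88X.
Kp = p_Q / (p_R p_N^2) with p_i = (n_i/n_T)·P.
At X = 0.314: the mole-fraction product g(X) = Π y_i^ν_i = 3.414. Since Kp = g(X)·P^{-2}, P = (g/Kp)^(1/2) = (3.414/0.594)^(1/2) = 2.4 bar.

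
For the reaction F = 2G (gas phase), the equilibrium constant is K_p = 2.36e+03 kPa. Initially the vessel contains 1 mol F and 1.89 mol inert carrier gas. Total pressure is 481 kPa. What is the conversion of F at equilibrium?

X = 0.844

Let X = conversion of F (basis 1 mol F); extent of reaction ξ = X.
Moles: n_F = 1 − X; n_G = 2X; n_I = 1.89 (inert).
Total moles n_T = 2.89 + X.
With p_i = (n_i/n_T)P, K_p = p_G^2 / (p_F).
Substituting and setting equal to 2.36e+03 kPa gives a polynomial in X; the root in (0,1) is X = 0.844.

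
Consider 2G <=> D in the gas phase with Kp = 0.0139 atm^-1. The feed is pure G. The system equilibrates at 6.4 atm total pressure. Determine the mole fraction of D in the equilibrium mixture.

Take 1 mol G as basis and let X be its fractional conversion, so ξ = 0.5X.
Species balance: n_G = 1 − X; n_D = 0.5X.
Summing: n_T = 1 − 0.5X.
Mole fractions y_i = n_i/n_T; Kp = p_D / (p_G^2) with p_i = y_i·P.
Equating to 0.0139 atm^-1 and solving on 0 < X < 1: X = 0.141.
Then n_D = 0.0706, n_T = 0.929, so y_D = 0.076.

y_D = 0.076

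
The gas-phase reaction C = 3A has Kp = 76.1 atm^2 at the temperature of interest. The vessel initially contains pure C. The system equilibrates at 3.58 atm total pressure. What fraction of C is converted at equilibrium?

X = 0.717

Basis: 1 mol C initially; let X = conversion of C. Extent ξ = X.
At extent ξ: n_C = 1 − X; n_A = 3X.
Summing: n_T = 1 + 2X.
y_i = n_i/n_T, p_i = y_i·P. Kp = p_A^3 / (p_C).
Substituting and setting equal to 76.1 atm^2 gives a polynomial in X; the root in (0,1) is X = 0.717.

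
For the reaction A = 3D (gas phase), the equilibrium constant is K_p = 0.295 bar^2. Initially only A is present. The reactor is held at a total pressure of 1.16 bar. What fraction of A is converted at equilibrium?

X = 0.238

Take 1 mol A as basis and let X be its fractional conversion, so ξ = X.
At extent ξ: n_A = 1 − X; n_D = 3X.
n_T = Σnᵢ = 1 + 2X.
With p_i = (n_i/n_T)P, K_p = p_D^3 / (p_A).
Equating to 0.295 bar^2 and solving on 0 < X < 1: X = 0.238.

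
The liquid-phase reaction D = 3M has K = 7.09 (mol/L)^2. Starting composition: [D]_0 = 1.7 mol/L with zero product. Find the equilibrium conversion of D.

Let X = conversion of D; extent ξ = 1.7·X mol/L.
Concentrations: [D] = 1.7 − 1.7X; [M] = 5.1X.
K = [M]^3 / ([D]).
Solving K = 7.09 for X ∈ (0,1): X = 0.383.

X = 0.383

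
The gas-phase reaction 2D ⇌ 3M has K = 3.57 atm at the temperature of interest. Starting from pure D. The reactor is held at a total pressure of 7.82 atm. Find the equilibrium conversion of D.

Let X = conversion of D (basis 1 mol D); extent of reaction ξ = 0.5X.
At extent ξ: n_D = 1 − X; n_M = 1.5X.
Total moles n_T = 1 + 0.5X.
With p_i = (n_i/n_T)P, K = p_M^3 / (p_D^2).
Setting this equal to 3.57 atm and taking the physical root (0 < X < 1) gives X = 0.391.

X = 0.391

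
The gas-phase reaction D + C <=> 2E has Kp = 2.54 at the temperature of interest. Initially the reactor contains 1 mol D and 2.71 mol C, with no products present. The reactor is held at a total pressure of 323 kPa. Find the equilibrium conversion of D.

X = 0.662

Let X = conversion of D (basis 1 mol D); extent of reaction ξ = X.
Mole table: n_D = 1 − X; n_C = 2.71 − X; n_E = 2X.
n_T stays at 3.71 (no change in mole number).
y_i = n_i/n_T, p_i = y_i·P. Kp = p_E^2 / (p_D p_C).
This yields a degree-2 equation in X; solving on (0,1), X = 0.662.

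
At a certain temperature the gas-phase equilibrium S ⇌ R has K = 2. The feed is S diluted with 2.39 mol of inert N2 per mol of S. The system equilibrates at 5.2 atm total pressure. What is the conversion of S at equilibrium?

X = 0.667

Take 1 mol S as basis and let X be its fractional conversion, so ξ = X.
Mole table: n_S = 1 − X; n_R = X; n_I = 2.39 (inert).
Total moles n_T = 3.39 (Δν = 0, constant).
y_i = n_i/n_T, p_i = y_i·P. K = p_R / (p_S).
Substituting and setting equal to 2 gives a polynomial in X; the root in (0,1) is X = 0.667.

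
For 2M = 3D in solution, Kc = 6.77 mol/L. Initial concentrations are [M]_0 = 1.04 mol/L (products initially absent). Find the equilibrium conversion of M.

Let X = conversion of M; extent ξ = 1.04X/2 mol/L.
Concentrations: [M] = 1.04 − 1.04X; [D] = 1.56X.
Kc = [D]^3 / ([M]^2).
Setting equal to 6.77 and solving for X on (0,1) gives X = 0.635.

X = 0.635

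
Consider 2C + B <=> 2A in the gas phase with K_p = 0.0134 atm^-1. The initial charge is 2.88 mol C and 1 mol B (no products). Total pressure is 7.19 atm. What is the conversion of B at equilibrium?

X = 0.183

Basis: 1 mol B initially; let X = conversion of B. Extent ξ = X.
At extent ξ: n_C = 2.88 − 2X; n_B = 1 − X; n_A = 2X.
Total moles n_T = 3.88 − X.
With p_i = (n_i/n_T)P, K_p = p_A^2 / (p_C^2 p_B).
Setting this equal to 0.0134 atm^-1 and taking the physical root (0 < X < 1) gives X = 0.183.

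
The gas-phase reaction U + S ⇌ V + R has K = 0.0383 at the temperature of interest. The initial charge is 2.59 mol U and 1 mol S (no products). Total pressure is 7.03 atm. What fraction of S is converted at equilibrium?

X = 0.258

Basis: 1 mol S initially; let X = conversion of S. Extent ξ = X.
Species balance: n_U = 2.59 − X; n_S = 1 − X; n_V = X; n_R = X.
n_T stays at 3.59 (no change in mole number).
Mole fractions y_i = n_i/n_T; K = p_V p_R / (p_U p_S) with p_i = y_i·P.
Substituting and setting equal to 0.0383 gives a polynomial in X; the root in (0,1) is X = 0.258.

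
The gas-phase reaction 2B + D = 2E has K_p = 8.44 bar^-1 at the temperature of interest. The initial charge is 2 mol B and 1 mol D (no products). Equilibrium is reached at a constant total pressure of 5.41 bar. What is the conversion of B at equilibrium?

Let X = conversion of B (basis 2 mol B); extent of reaction ξ = X.
Moles: n_B = 2 − 2X; n_D = 1 − X; n_E = 2X.
Summing: n_T = 3 − X.
With p_i = (n_i/n_T)P, K_p = p_E^2 / (p_B^2 p_D).
Equating to 8.44 bar^-1 and solving on 0 < X < 1: X = 0.707.

X = 0.707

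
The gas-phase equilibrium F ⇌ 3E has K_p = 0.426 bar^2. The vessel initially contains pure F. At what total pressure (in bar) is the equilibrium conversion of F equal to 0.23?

Let X = conversion of F (basis 1 mol F); extent of reaction ξ = X.
At extent ξ: n_F = 1 − X; n_E = 3X.
Summing: n_T = 1 + 2X.
K_p = p_E^3 / (p_F) with p_i = (n_i/n_T)·P.
At X = 0.23: the mole-fraction product g(X) = Π y_i^ν_i = 0.2001. Since K_p = g(X)·P^{2}, P = (K_p/g)^(1/2) = (0.426/0.2001)^(1/2) = 1.46 bar.

P = 1.46 bar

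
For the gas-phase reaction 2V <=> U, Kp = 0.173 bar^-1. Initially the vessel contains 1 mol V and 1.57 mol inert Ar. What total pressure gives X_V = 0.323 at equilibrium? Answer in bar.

P = 4.91 bar

Take 1 mol V as basis and let X be its fractional conversion, so ξ = 0.5X.
At extent ξ: n_V = 1 − X; n_U = 0.5X; n_I = 1.57 (inert).
Summing: n_T = 2.57 − 0.5X.
Kp = p_U / (p_V^2) with p_i = (n_i/n_T)·P.
At X = 0.323: the mole-fraction product g(X) = Π y_i^ν_i = 0.8487. Since Kp = g(X)·P^{-1}, P = (g/Kp)^(1/1) = (0.8487/0.173)^(1/1) = 4.91 bar.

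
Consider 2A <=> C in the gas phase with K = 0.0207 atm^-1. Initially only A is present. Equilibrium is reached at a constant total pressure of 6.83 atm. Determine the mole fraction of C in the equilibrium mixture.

y_C = 0.112

Basis: 1 mol A initially; let X = conversion of A. Extent ξ = 0.5X.
Species balance: n_A = 1 − X; n_C = 0.5X.
Summing: n_T = 1 − 0.5X.
Mole fractions y_i = n_i/n_T; K = p_C / (p_A^2) with p_i = y_i·P.
This yields a degree-2 equation in X; solving on (0,1), X = 0.201.
Then n_C = 0.1, n_T = 0.9, so y_C = 0.112.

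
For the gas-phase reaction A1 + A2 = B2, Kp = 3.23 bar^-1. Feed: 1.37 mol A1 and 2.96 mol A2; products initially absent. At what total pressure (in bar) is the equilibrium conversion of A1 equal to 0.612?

Basis: 1.37 mol A1 initially; let X = conversion of A1. Extent ξ = 1.37X.
Species balance: n_A1 = 1.37 − 1.37X; n_A2 = 2.96 − 1.37X; n_B2 = 1.37X.
Summing: n_T = 4.33 − 1.37X.
Kp = p_B2 / (p_A1 p_A2) with p_i = (n_i/n_T)·P.
At X = 0.612: the mole-fraction product g(X) = Π y_i^ν_i = 2.596. Since Kp = g(X)·P^{-1}, P = (g/Kp)^(1/1) = (2.596/3.23)^(1/1) = 0.804 bar.

P = 0.804 bar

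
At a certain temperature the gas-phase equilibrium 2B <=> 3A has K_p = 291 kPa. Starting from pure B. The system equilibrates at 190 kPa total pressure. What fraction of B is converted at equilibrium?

X = 0.513

Basis: 1 mol B initially; let X = conversion of B. Extent ξ = 0.5X.
At extent ξ: n_B = 1 − X; n_A = 1.5X.
Summing: n_T = 1 + 0.5X.
y_i = n_i/n_T, p_i = y_i·P. K_p = p_A^3 / (p_B^2).
This yields a degree-3 equation in X; solving on (0,1), X = 0.513.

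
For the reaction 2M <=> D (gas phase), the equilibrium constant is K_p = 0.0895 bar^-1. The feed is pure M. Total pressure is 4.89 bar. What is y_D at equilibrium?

Let X = conversion of M (basis 1 mol M); extent of reaction ξ = 0.5X.
Species balance: n_M = 1 − X; n_D = 0.5X.
Total moles n_T = 1 − 0.5X.
Mole fractions y_i = n_i/n_T; K_p = p_D / (p_M^2) with p_i = y_i·P.
Setting this equal to 0.0895 bar^-1 and taking the physical root (0 < X < 1) gives X = 0.397.
Then n_D = 0.199, n_T = 0.801, so y_D = 0.248.

y_D = 0.248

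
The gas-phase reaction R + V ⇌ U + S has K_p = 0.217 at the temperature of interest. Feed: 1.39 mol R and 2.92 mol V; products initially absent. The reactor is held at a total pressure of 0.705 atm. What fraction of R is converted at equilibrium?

Let X = conversion of R (basis 1.39 mol R); extent of reaction ξ = 1.39X.
Moles: n_R = 1.39 − 1.39X; n_V = 2.92 − 1.39X; n_U = 1.39X; n_S = 1.39X.
n_T stays at 4.31 (no change in mole number).
Mole fractions y_i = n_i/n_T; K_p = p_U p_S / (p_R p_V) with p_i = y_i·P.
Setting this equal to 0.217 and taking the physical root (0 < X < 1) gives X = 0.446.

X = 0.446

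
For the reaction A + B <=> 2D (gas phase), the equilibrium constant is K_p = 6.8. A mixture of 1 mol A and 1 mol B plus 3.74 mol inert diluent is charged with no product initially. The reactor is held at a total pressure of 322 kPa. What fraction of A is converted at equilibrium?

Basis: 1 mol A initially; let X = conversion of A. Extent ξ = X.
Moles: n_A = 1 − X; n_B = 1 − X; n_D = 2X; n_I = 3.74 (inert).
n_T stays at 5.74 (no change in mole number).
Mole fractions y_i = n_i/n_T; K_p = p_D^2 / (p_A p_B) with p_i = y_i·P.
Equating to 6.8 and solving on 0 < X < 1: X = 0.566.

X = 0.566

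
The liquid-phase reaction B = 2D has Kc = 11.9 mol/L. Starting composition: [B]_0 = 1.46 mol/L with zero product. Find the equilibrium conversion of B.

X = 0.735

Let X = conversion of B; extent ξ = 1.46·X mol/L.
Concentrations: [B] = 1.46 − 1.46X; [D] = 2.92X.
Kc = [D]^2 / ([B]).
Equating to 11.9 mol/L: the physical root is X = 0.735.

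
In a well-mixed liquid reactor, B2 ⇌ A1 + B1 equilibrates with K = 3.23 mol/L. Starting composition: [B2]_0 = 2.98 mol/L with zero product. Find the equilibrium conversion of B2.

X = 0.632

Let X = conversion of B2; extent ξ = 2.98·X mol/L.
Concentrations: [B2] = 2.98 − 2.98X; [A1] = 2.98X; [B1] = 2.98X.
K = [A1] [B1] / ([B2]).
Solving K = 3.23 for X ∈ (0,1): X = 0.632.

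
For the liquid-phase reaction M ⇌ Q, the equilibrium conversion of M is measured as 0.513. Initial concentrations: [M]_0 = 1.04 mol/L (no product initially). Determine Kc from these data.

Kc = 1.05

Let X = conversion of M.
Concentrations: [M] = 1.04 − 1.04X; [Q] = 1.04X.
At X = 0.513: [M] = 0.506, [Q] = 0.534.
Kc = [Q] / ([M]) = 1.05.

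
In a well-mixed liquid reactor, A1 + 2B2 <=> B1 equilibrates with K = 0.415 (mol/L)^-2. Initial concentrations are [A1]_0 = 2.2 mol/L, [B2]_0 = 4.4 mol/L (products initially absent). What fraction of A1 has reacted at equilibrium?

X = 0.583

Let X = conversion of A1; extent ξ = 2.2·X mol/L.
Concentrations: [A1] = 2.2 − 2.2X; [B2] = 4.4 − 4.4X; [B1] = 2.2X.
K = [B1] / ([A1] [B2]^2).
Equating to 0.415 (mol/L)^-2: the physical root is X = 0.583.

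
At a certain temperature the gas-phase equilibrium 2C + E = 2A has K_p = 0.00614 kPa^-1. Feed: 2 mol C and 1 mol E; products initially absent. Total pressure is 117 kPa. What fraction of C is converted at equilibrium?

Take 2 mol C as basis and let X be its fractional conversion, so ξ = X.
Species balance: n_C = 2 − 2X; n_E = 1 − X; n_A = 2X.
Summing: n_T = 3 − X.
With p_i = (n_i/n_T)P, K_p = p_A^2 / (p_C^2 p_E).
Substituting and setting equal to 0.00614 kPa^-1 gives a polynomial in X; the root in (0,1) is X = 0.301.

X = 0.301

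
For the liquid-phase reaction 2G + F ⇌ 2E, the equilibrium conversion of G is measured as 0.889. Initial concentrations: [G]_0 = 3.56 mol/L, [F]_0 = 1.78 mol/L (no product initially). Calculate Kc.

Kc = 325 L/mol

Let X = conversion of G.
Concentrations: [G] = 3.56 − 3.56X; [F] = 1.78 − 1.78X; [E] = 3.56X.
At X = 0.889: [G] = 0.395, [F] = 0.198, [E] = 3.16.
Kc = [E]^2 / ([G]^2 [F]) = 325 L/mol.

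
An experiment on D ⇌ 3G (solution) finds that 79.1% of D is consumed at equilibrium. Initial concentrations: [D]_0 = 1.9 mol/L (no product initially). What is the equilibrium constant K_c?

Let X = conversion of D.
Concentrations: [D] = 1.9 − 1.9X; [G] = 5.7X.
At X = 0.791: [D] = 0.397, [G] = 4.51.
K_c = [G]^3 / ([D]) = 231 (mol/L)^2.

K_c = 231 (mol/L)^2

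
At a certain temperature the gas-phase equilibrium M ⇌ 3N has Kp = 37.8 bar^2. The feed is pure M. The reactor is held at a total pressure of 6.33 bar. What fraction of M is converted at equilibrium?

Basis: 1 mol M initially; let X = conversion of M. Extent ξ = X.
Moles: n_M = 1 − X; n_N = 3X.
Summing: n_T = 1 + 2X.
With p_i = (n_i/n_T)P, Kp = p_N^3 / (p_M).
This yields a degree-3 equation in X; solving on (0,1), X = 0.409.

X = 0.409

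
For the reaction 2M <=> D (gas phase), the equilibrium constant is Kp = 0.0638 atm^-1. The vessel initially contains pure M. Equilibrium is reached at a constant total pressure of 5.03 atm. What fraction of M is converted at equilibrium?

Basis: 1 mol M initially; let X = conversion of M. Extent ξ = 0.5X.
Species balance: n_M = 1 − X; n_D = 0.5X.
n_T = Σnᵢ = 1 − 0.5X.
y_i = n_i/n_T, p_i = y_i·P. Kp = p_D / (p_M^2).
Setting this equal to 0.0638 atm^-1 and taking the physical root (0 < X < 1) gives X = 0.338.

X = 0.338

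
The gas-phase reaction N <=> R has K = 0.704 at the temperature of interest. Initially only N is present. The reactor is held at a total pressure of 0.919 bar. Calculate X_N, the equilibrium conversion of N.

X = 0.413

Let X = conversion of N (basis 1 mol N); extent of reaction ξ = X.
Moles: n_N = 1 − X; n_R = X.
Total moles n_T = 1 (Δν = 0, constant).
y_i = n_i/n_T, p_i = y_i·P. K = p_R / (p_N).
Equating to 0.704 and solving on 0 < X < 1: X = 0.413.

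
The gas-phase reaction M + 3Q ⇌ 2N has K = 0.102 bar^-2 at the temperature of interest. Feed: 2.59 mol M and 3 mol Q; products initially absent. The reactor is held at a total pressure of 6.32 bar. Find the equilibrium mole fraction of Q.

Let X = conversion of Q (basis 3 mol Q); extent of reaction ξ = X.
Moles: n_M = 2.59 − X; n_Q = 3 − 3X; n_N = 2X.
Total moles n_T = 5.59 − 2X.
Mole fractions y_i = n_i/n_T; K = p_N^2 / (p_M p_Q^3) with p_i = y_i·P.
Substituting and setting equal to 0.102 bar^-2 gives a polynomial in X; the root in (0,1) is X = 0.532.
Then n_Q = 1.4, n_T = 4.53, so y_Q = 0.310.

y_Q = 0.310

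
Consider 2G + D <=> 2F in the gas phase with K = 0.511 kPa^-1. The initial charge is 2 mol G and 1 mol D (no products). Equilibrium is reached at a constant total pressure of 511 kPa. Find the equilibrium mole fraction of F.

Let X = conversion of G (basis 2 mol G); extent of reaction ξ = X.
Moles: n_G = 2 − 2X; n_D = 1 − X; n_F = 2X.
Summing: n_T = 3 − X.
With p_i = (n_i/n_T)P, K = p_F^2 / (p_G^2 p_D).
Equating to 0.511 kPa^-1 and solving on 0 < X < 1: X = 0.822.
Then n_F = 1.64, n_T = 2.18, so y_F = 0.755.

y_F = 0.755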